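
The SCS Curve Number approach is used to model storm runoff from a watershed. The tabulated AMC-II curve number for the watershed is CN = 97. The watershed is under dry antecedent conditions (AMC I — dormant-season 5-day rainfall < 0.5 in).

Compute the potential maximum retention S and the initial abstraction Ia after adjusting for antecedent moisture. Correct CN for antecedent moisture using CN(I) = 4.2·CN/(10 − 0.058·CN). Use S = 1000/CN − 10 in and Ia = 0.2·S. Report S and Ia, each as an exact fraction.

Adjust CN=97 to AMC I: 4.2·97/(10 − 0.058·97) → (2037/5) ÷ (2187/500) = 67900/729 ≈ 93.141
Max retention: S = 1000/(67900/729) − 10 = 500/679 in (≈ 0.736 in)
Ia = 0.2S: 0.2·0.736 = 0.147 in (exactly 100/679)

S = 500/679 in ≈ 0.736 in; Ia = 100/679 in ≈ 0.147 in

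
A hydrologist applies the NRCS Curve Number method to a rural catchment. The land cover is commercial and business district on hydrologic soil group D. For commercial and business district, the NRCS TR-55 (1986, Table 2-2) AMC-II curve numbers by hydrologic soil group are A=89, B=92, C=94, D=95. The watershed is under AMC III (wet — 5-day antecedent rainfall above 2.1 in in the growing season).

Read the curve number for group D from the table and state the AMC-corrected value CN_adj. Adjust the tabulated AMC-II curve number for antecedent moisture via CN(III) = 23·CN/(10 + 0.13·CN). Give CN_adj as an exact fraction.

CN_adj = 43700/447 ≈ 97.763

NRCS table: commercial and business district, soil group D → CN(II) = 95
CN(III) from CN(II)=95: (23·95)/(10 + 0.13·95) = 43700/447 ≈ 97.763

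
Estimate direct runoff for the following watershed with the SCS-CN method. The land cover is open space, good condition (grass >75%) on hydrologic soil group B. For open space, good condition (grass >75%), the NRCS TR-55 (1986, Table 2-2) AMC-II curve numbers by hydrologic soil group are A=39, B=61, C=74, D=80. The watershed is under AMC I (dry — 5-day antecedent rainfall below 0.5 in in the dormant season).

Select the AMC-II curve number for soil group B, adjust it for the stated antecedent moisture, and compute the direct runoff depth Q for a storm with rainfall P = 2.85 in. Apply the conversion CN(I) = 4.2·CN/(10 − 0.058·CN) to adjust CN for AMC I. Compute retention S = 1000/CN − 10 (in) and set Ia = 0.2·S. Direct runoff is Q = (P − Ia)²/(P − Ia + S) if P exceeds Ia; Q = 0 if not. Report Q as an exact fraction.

Q = 0 in ≈ 0.000 in

NRCS table: open space, good condition (grass >75%), soil group B → CN(II) = 61
Adjust CN=61 to AMC I: 4.2·61/(10 − 0.058·61) → (1281/5) ÷ (3231/500) = 42700/1077 ≈ 39.647
Retention S: 1000/CN − 10 with CN=39.647 → S = 6500/427 ≈ 15.222 in
Ia = 0.2·(6500/427) = 1300/427 in ≈ 3.044 in
P = 2.850 ≤ Ia = 3.044 in: entire storm abstracted, Q = 0.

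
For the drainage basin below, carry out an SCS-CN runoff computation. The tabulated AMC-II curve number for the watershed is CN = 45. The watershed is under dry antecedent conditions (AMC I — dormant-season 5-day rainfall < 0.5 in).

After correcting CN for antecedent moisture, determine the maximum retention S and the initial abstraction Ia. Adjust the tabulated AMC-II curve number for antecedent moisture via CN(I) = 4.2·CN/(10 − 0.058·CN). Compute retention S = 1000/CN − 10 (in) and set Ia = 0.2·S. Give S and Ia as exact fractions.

S = 5500/189 in ≈ 29.101 in; Ia = 1100/189 in ≈ 5.820 in

Adjust CN=45 to AMC I: 4.2·45/(10 − 0.058·45) → 189 ÷ (739/100) = 18900/739 ≈ 25.575
Retention S: 1000/CN − 10 with CN=25.575 → S = 5500/189 ≈ 29.101 in
Ia = 0.2S: 0.2·29.101 = 5.820 in (exactly 1100/189)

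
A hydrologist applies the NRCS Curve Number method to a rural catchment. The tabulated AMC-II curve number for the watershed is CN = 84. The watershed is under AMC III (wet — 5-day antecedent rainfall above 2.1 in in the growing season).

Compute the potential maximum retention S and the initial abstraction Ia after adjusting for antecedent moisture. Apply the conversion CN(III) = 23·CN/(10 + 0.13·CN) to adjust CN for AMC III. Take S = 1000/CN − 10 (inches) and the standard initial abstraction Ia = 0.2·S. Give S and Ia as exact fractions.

S = 400/483 in ≈ 0.828 in; Ia = 80/483 in ≈ 0.166 in

Adjust CN=84 to AMC III: 23·84/(10 + 0.13·84) → 1932 ÷ (523/25) = 48300/523 ≈ 92.352
S = 1000/(48300/523) − 10 = 400/483 in ≈ 0.828 in
Ia = 0.2S: 0.2·0.828 = 0.166 in (exactly 80/483)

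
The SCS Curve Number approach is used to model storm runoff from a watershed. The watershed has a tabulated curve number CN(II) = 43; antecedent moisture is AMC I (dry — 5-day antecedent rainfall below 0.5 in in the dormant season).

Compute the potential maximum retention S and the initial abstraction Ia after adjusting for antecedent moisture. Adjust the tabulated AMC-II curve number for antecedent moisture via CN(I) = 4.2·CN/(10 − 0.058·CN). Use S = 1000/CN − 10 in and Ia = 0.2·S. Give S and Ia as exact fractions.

Adjust CN=43 to AMC I: 4.2·43/(10 − 0.058·43) → (903/5) ÷ (3753/500) = 30100/1251 ≈ 24.061
Retention S: 1000/CN − 10 with CN=24.061 → S = 9500/301 ≈ 31.561 in
Ia = 0.2S: 0.2·31.561 = 6.312 in (exactly 1900/301)

S = 9500/301 in ≈ 31.561 in; Ia = 1900/301 in ≈ 6.312 in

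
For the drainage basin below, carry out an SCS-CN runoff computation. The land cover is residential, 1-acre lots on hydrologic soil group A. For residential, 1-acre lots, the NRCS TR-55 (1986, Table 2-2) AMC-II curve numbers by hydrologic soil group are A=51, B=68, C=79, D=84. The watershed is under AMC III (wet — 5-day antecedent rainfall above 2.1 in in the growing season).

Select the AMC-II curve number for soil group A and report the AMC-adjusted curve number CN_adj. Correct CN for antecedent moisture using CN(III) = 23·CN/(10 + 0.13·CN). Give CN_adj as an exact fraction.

NRCS table: residential, 1-acre lots, soil group A → CN(II) = 51
Adjust CN=51 to AMC III: 23·51/(10 + 0.13·51) → 1173 ÷ (1663/100) = 117300/1663 ≈ 70.535

CN_adj = 117300/1663 ≈ 70.535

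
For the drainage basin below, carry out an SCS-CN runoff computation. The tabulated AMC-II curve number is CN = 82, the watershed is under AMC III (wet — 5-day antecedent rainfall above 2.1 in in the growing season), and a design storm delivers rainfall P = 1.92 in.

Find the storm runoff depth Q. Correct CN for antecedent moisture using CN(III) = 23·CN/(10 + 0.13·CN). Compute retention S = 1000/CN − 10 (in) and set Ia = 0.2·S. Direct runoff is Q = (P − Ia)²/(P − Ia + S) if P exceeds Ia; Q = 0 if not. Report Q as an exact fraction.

Q = 34618827/31071850 in ≈ 1.114 in

CN(III) from CN(II)=82: (23·82)/(10 + 0.13·82) = 94300/1033 ≈ 91.288
S = 1000/(94300/1033) − 10 = 900/943 in ≈ 0.954 in
Ia = 0.2S: 0.2·0.954 = 0.191 in (exactly 180/943)
Since P=1.920 > Ia=0.191: effective rainfall P−Ia = 40764/23575 in
Q = (40764/23575)²/((40764/23575) + 900/943) = (1661703696/555780625)/(63264/23575) = 34618827/31071850 in ≈ 1.114 in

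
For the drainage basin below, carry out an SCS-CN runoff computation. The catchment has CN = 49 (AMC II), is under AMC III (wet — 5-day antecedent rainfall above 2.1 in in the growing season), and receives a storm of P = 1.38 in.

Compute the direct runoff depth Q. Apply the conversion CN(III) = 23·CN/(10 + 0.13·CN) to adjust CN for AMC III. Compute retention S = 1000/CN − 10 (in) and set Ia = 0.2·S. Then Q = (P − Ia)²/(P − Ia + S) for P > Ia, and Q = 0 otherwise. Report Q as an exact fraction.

Wet (AMC III): CN(III) = 23·49/(10 + 0.13·49) = 1127/(1637/100) = 112700/1637 ≈ 68.845
Max retention: S = 1000/(112700/1637) − 10 = 5100/1127 in (≈ 4.525 in)
Ia = 0.2S: 0.2·4.525 = 0.905 in (exactly 1020/1127)
Excess rainfall: 1.380 − 0.905 = 0.475 in; P > Ia so Q > 0
Q: (26763/56350)² ÷ (281763/56350) = 79584241/1764149450 in (≈ 0.045 in)

Q = 79584241/1764149450 in ≈ 0.045 in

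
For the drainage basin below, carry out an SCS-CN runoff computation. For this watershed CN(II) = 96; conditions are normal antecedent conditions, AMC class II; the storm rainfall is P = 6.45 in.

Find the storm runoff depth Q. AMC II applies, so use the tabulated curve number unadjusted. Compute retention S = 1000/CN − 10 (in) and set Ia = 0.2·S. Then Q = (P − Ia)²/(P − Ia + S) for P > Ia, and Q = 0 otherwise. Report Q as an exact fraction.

Q = 36481/6105 in ≈ 5.976 in

Average conditions: CN = 96 (no AMC adjustment).
Retention S: 1000/CN − 10 with CN=96.000 → S = 5/12 ≈ 0.417 in
Initial abstraction Ia = S/5 = (5/12)/5 = 1/12 ≈ 0.083 in
Since P=6.450 > Ia=0.083: effective rainfall P−Ia = 191/30 in
Runoff Q = (P−Ia)²/(P−Ia+S) = (6.367)²/(6.367+0.417) = 36481/6105 ≈ 5.976 in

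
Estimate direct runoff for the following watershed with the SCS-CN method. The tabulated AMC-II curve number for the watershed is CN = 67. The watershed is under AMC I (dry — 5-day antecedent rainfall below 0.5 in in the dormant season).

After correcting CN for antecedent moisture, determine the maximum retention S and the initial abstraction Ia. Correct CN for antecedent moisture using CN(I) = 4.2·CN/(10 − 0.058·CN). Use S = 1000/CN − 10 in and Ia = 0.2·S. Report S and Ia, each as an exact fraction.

S = 5500/469 in ≈ 11.727 in; Ia = 1100/469 in ≈ 2.345 in

CN(I) from CN(II)=67: (4.2·67)/(10 − 0.058·67) = 46900/1019 ≈ 46.026
Max retention: S = 1000/(46900/1019) − 10 = 5500/469 in (≈ 11.727 in)
Ia = 0.2S: 0.2·11.727 = 2.345 in (exactly 1100/469)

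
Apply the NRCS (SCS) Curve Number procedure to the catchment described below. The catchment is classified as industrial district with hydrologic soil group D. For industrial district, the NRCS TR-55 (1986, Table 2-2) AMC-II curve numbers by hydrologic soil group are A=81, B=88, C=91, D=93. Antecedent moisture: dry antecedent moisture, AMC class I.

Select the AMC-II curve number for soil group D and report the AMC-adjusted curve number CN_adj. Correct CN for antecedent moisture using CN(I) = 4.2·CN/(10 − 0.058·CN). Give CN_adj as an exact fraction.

NRCS table: industrial district, soil group D → CN(II) = 93
CN(I) from CN(II)=93: (4.2·93)/(10 − 0.058·93) = 27900/329 ≈ 84.802

CN_adj = 27900/329 ≈ 84.802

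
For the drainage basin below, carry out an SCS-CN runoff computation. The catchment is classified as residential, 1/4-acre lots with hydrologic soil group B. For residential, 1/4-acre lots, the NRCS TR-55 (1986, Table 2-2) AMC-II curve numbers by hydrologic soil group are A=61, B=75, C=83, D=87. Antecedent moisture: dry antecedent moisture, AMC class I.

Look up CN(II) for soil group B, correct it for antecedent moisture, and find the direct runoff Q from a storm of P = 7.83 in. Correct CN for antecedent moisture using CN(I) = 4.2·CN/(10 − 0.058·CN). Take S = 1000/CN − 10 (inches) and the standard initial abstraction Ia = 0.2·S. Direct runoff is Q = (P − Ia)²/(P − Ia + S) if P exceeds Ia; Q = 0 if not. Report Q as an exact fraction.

Q = 1546770241/562772700 in ≈ 2.748 in

NRCS table: residential, 1/4-acre lots, soil group B → CN(II) = 75
Dry (AMC I): CN(I) = 4.2·75/(10 − 0.058·75) = 315/(113/20) = 6300/113 ≈ 55.752
Max retention: S = 1000/(6300/113) − 10 = 500/63 in (≈ 7.937 in)
Ia = 0.2S: 0.2·7.937 = 1.587 in (exactly 100/63)
Since P=7.830 > Ia=1.587: effective rainfall P−Ia = 39329/6300 in
Q: (39329/6300)² ÷ (89329/6300) = 1546770241/562772700 in (≈ 2.748 in)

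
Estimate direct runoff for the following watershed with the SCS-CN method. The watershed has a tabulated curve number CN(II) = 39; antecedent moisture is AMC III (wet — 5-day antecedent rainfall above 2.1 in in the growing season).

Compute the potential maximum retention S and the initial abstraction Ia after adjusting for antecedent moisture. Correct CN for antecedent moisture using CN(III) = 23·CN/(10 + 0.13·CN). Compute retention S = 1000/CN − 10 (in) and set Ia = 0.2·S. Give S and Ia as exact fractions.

Adjust CN=39 to AMC III: 23·39/(10 + 0.13·39) → 897 ÷ (1507/100) = 89700/1507 ≈ 59.522
S = 1000/(89700/1507) − 10 = 6100/897 in ≈ 6.800 in
Ia = 0.2·(6100/897) = 1220/897 in ≈ 1.360 in

S = 6100/897 in ≈ 6.800 in; Ia = 1220/897 in ≈ 1.360 in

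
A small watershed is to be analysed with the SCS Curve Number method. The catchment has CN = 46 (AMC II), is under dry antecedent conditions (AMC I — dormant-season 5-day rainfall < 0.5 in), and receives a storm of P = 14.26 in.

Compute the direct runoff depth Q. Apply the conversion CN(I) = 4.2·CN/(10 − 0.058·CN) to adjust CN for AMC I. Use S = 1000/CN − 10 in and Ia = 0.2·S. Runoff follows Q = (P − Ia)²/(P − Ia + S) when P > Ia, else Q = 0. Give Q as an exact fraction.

CN(I) from CN(II)=46: (4.2·46)/(10 − 0.058·46) = 16100/611 ≈ 26.350
Retention S: 1000/CN − 10 with CN=26.350 → S = 4500/161 ≈ 27.950 in
Initial abstraction Ia = S/5 = (4500/161)/5 = 900/161 ≈ 5.590 in
Excess rainfall: 14.260 − 5.590 = 8.670 in; P > Ia so Q > 0
Runoff Q = (P−Ia)²/(P−Ia+S) = (8.670)²/(8.670+27.950) = 4871062849/2373083650 ≈ 2.053 in

Q = 4871062849/2373083650 in ≈ 2.053 in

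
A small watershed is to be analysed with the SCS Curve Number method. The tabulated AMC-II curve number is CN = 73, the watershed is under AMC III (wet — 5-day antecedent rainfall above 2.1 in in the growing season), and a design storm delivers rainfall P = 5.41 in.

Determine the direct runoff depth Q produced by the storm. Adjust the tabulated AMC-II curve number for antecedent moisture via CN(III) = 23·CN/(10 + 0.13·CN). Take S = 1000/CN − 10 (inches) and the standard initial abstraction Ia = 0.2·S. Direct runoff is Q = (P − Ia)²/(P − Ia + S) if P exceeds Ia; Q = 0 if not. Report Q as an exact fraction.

Wet (AMC III): CN(III) = 23·73/(10 + 0.13·73) = 1679/(1949/100) = 167900/1949 ≈ 86.147
Max retention: S = 1000/(167900/1949) − 10 = 2700/1679 in (≈ 1.608 in)
Ia = 0.2·(2700/1679) = 540/1679 in ≈ 0.322 in
Since P=5.410 > Ia=0.322: effective rainfall P−Ia = 854339/167900 in
Q = (854339/167900)²/((854339/167900) + 2700/1679) = (729895126921/28190410000)/(1124339/167900) = 729895126921/188776518100 in ≈ 3.866 in

Q = 729895126921/188776518100 in ≈ 3.866 in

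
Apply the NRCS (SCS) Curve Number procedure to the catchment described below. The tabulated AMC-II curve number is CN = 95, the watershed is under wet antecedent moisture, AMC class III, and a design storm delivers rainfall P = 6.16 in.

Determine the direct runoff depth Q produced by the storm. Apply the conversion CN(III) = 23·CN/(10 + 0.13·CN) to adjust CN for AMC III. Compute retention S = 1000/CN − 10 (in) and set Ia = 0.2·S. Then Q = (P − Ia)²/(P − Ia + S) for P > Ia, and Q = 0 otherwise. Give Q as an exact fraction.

Q = 2230986402/378540325 in ≈ 5.894 in

CN(III) from CN(II)=95: (23·95)/(10 + 0.13·95) = 43700/447 ≈ 97.763
Max retention: S = 1000/(43700/447) − 10 = 100/437 in (≈ 0.229 in)
Ia = 0.2S: 0.2·0.229 = 0.046 in (exactly 20/437)
Excess rainfall: 6.160 − 0.046 = 6.114 in; P > Ia so Q > 0
Q: (66798/10925)² ÷ (69298/10925) = 2230986402/378540325 in (≈ 5.894 in)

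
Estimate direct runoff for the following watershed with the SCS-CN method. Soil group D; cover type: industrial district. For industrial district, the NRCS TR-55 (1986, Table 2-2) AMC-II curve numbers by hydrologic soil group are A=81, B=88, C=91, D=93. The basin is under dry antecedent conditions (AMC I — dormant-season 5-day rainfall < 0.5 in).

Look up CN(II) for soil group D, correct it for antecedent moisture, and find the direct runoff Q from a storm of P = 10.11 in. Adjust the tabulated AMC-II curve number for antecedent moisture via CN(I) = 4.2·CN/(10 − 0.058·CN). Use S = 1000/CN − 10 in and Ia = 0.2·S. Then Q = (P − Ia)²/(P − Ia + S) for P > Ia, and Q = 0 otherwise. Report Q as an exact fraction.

Q = 74021540761/8985725100 in ≈ 8.238 in

NRCS table: industrial district, soil group D → CN(II) = 93
Adjust CN=93 to AMC I: 4.2·93/(10 − 0.058·93) → (1953/5) ÷ (2303/500) = 27900/329 ≈ 84.802
S = 1000/(27900/329) − 10 = 500/279 in ≈ 1.792 in
Initial abstraction Ia = S/5 = (500/279)/5 = 100/279 ≈ 0.358 in
Excess rainfall: 10.110 − 0.358 = 9.752 in; P > Ia so Q > 0
Q: (272069/27900)² ÷ (322069/27900) = 74021540761/8985725100 in (≈ 8.238 in)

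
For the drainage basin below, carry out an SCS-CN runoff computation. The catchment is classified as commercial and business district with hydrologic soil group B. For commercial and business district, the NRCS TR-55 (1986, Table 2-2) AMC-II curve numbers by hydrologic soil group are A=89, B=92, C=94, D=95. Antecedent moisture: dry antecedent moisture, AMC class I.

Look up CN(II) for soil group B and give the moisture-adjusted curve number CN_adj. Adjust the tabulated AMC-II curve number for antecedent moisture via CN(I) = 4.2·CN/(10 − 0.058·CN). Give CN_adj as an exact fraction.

NRCS table: commercial and business district, soil group B → CN(II) = 92
Dry (AMC I): CN(I) = 4.2·92/(10 − 0.058·92) = (1932/5)/(583/125) = 48300/583 ≈ 82.847

CN_adj = 48300/583 ≈ 82.847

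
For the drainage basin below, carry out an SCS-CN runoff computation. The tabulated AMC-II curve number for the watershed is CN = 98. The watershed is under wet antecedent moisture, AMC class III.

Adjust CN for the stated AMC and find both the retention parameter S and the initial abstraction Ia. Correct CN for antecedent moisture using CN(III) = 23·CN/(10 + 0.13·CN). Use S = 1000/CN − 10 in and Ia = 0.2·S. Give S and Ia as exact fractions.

S = 100/1127 in ≈ 0.089 in; Ia = 20/1127 in ≈ 0.018 in

CN(III) from CN(II)=98: (23·98)/(10 + 0.13·98) = 112700/1137 ≈ 99.120
S = 1000/(112700/1137) − 10 = 100/1127 in ≈ 0.089 in
Ia = 0.2S: 0.2·0.089 = 0.018 in (exactly 20/1127)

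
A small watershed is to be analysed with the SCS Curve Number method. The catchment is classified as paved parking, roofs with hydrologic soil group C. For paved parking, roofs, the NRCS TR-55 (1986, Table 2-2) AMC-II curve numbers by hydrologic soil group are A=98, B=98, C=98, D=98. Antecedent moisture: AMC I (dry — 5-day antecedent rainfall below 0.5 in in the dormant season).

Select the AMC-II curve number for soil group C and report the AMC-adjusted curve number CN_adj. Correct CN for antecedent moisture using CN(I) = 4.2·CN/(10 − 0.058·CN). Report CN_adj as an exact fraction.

CN_adj = 102900/1079 ≈ 95.366

NRCS table: paved parking, roofs, soil group C → CN(II) = 98
Adjust CN=98 to AMC I: 4.2·98/(10 − 0.058·98) → (2058/5) ÷ (1079/250) = 102900/1079 ≈ 95.366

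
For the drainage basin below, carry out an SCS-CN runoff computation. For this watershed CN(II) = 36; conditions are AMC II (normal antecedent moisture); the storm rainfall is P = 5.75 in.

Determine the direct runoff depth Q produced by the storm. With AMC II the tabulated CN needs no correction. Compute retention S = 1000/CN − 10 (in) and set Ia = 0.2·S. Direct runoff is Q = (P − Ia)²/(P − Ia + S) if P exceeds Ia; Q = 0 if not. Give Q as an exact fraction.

Average conditions: CN = 36 (no AMC adjustment).
Max retention: S = 1000/36 − 10 = 160/9 in (≈ 17.778 in)
Ia = 0.2S: 0.2·17.778 = 3.556 in (exactly 32/9)
Excess rainfall: 5.750 − 3.556 = 2.194 in; P > Ia so Q > 0
Runoff Q = (P−Ia)²/(P−Ia+S) = (2.194)²/(2.194+17.778) = 6241/25884 ≈ 0.241 in

Q = 6241/25884 in ≈ 0.241 in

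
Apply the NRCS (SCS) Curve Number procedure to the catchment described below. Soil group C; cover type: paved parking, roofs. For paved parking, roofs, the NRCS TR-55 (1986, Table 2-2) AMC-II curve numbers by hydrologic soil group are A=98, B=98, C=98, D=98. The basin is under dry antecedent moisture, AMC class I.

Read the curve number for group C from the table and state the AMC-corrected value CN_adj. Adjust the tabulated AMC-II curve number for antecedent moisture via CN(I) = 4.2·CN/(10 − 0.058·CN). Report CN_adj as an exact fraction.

CN_adj = 102900/1079 ≈ 95.366

NRCS table: paved parking, roofs, soil group C → CN(II) = 98
Dry (AMC I): CN(I) = 4.2·98/(10 − 0.058·98) = (2058/5)/(1079/250) = 102900/1079 ≈ 95.366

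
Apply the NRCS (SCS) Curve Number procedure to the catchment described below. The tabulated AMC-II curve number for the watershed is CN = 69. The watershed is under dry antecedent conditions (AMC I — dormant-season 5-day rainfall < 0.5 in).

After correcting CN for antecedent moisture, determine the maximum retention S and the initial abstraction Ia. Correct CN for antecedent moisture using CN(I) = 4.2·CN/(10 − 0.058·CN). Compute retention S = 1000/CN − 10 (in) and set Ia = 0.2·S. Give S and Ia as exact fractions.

S = 15500/1449 in ≈ 10.697 in; Ia = 3100/1449 in ≈ 2.139 in

CN(I) from CN(II)=69: (4.2·69)/(10 − 0.058·69) = 144900/2999 ≈ 48.316
S = 1000/(144900/2999) − 10 = 15500/1449 in ≈ 10.697 in
Ia = 0.2S: 0.2·10.697 = 2.139 in (exactly 3100/1449)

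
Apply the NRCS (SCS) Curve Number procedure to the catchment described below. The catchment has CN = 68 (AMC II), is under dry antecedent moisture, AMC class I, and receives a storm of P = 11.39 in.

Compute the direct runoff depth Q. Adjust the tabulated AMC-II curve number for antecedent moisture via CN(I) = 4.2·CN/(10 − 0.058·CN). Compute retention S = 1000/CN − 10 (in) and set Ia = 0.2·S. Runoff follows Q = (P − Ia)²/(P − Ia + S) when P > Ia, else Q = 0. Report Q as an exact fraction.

Q = 106682584129/25940441100 in ≈ 4.113 in

Dry (AMC I): CN(I) = 4.2·68/(10 − 0.058·68) = (1428/5)/(757/125) = 35700/757 ≈ 47.160
Max retention: S = 1000/(35700/757) − 10 = 4000/357 in (≈ 11.204 in)
Ia = 0.2·(4000/357) = 800/357 in ≈ 2.241 in
Since P=11.390 > Ia=2.241: effective rainfall P−Ia = 326623/35700 in
Runoff Q = (P−Ia)²/(P−Ia+S) = (9.149)²/(9.149+11.204) = 106682584129/25940441100 ≈ 4.113 in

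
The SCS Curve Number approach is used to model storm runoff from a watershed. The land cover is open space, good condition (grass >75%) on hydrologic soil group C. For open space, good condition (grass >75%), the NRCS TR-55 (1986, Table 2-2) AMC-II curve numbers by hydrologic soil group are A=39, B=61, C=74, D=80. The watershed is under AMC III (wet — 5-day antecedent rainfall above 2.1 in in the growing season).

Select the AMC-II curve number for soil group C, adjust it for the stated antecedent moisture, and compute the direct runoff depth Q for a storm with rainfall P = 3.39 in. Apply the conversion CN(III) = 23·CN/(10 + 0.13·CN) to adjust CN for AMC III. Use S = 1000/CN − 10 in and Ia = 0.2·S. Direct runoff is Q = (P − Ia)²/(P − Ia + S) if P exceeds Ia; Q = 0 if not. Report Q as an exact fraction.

NRCS table: open space, good condition (grass >75%), soil group C → CN(II) = 74
Adjust CN=74 to AMC III: 23·74/(10 + 0.13·74) → 1702 ÷ (981/50) = 85100/981 ≈ 86.748
Retention S: 1000/CN − 10 with CN=86.748 → S = 1300/851 ≈ 1.528 in
Ia = 0.2S: 0.2·1.528 = 0.306 in (exactly 260/851)
P − Ia = 3.390 − 0.306 = 262489/85100 ≈ 3.084 in (> 0, runoff occurs)
Runoff Q = (P−Ia)²/(P−Ia+S) = (3.084)²/(3.084+1.528) = 68900475121/33400813900 ≈ 2.063 in

Q = 68900475121/33400813900 in ≈ 2.063 in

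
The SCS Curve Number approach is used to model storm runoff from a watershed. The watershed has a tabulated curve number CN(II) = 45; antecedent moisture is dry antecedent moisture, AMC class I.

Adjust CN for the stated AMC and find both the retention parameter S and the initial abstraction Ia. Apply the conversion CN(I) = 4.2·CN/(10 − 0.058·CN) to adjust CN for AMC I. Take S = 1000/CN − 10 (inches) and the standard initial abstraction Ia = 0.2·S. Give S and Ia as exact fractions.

S = 5500/189 in ≈ 29.101 in; Ia = 1100/189 in ≈ 5.820 in

Dry (AMC I): CN(I) = 4.2·45/(10 − 0.058·45) = 189/(739/100) = 18900/739 ≈ 25.575
Max retention: S = 1000/(18900/739) − 10 = 5500/189 in (≈ 29.101 in)
Initial abstraction Ia = S/5 = (5500/189)/5 = 1100/189 ≈ 5.820 in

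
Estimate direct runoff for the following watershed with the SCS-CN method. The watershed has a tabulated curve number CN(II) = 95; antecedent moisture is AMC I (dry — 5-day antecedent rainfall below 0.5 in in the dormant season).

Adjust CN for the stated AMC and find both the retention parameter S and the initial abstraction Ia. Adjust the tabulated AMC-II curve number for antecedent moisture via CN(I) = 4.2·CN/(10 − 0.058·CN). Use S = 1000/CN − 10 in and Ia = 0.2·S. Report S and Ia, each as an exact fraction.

CN(I) from CN(II)=95: (4.2·95)/(10 − 0.058·95) = 39900/449 ≈ 88.864
S = 1000/(39900/449) − 10 = 500/399 in ≈ 1.253 in
Ia = 0.2S: 0.2·1.253 = 0.251 in (exactly 100/399)

S = 500/399 in ≈ 1.253 in; Ia = 100/399 in ≈ 0.251 in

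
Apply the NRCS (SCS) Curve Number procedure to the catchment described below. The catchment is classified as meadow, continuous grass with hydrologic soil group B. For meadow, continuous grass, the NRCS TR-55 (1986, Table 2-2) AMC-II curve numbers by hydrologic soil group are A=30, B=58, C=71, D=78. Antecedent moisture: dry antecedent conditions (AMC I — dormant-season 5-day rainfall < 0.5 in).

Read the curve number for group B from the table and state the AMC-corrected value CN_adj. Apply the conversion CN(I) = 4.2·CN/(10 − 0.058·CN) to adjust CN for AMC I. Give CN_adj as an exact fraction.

NRCS table: meadow, continuous grass, soil group B → CN(II) = 58
Adjust CN=58 to AMC I: 4.2·58/(10 − 0.058·58) → (1218/5) ÷ (1659/250) = 2900/79 ≈ 36.709

CN_adj = 2900/79 ≈ 36.709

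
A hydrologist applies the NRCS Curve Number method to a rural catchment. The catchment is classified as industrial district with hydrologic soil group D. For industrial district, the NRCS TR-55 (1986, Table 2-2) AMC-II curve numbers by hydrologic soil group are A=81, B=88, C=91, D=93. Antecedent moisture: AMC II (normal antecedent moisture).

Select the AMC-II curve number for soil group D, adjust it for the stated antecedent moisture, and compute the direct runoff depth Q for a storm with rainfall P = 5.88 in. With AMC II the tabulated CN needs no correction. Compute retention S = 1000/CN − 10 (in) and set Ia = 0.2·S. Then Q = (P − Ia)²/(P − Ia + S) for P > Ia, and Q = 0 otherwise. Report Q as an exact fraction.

Q = 25349863/5005725 in ≈ 5.064 in

NRCS table: industrial district, soil group D → CN(II) = 93
AMC II — tabulated CN = 93 applies directly.
S = 1000/93 − 10 = 70/93 in ≈ 0.753 in
Ia = 0.2S: 0.2·0.753 = 0.151 in (exactly 14/93)
Since P=5.880 > Ia=0.151: effective rainfall P−Ia = 13321/2325 in
Q = (13321/2325)²/((13321/2325) + 70/93) = (177449041/5405625)/(15071/2325) = 25349863/5005725 in ≈ 5.064 in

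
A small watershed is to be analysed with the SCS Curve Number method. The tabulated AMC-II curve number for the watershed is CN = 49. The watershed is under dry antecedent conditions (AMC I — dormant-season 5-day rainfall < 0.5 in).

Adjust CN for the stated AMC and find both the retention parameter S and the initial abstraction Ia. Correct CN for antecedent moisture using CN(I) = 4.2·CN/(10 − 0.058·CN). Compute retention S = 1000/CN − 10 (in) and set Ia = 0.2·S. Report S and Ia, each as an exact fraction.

CN(I) from CN(II)=49: (4.2·49)/(10 − 0.058·49) = 34300/1193 ≈ 28.751
Max retention: S = 1000/(34300/1193) − 10 = 8500/343 in (≈ 24.781 in)
Initial abstraction Ia = S/5 = (8500/343)/5 = 1700/343 ≈ 4.956 in

S = 8500/343 in ≈ 24.781 in; Ia = 1700/343 in ≈ 4.956 in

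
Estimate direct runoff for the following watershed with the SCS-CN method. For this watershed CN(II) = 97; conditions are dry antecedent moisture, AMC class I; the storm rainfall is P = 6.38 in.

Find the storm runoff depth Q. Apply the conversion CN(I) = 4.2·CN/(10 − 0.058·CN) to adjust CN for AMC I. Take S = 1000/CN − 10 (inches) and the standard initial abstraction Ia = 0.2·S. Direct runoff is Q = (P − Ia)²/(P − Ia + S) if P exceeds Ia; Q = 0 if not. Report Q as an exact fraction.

Dry (AMC I): CN(I) = 4.2·97/(10 − 0.058·97) = (2037/5)/(2187/500) = 67900/729 ≈ 93.141
S = 1000/(67900/729) − 10 = 500/679 in ≈ 0.736 in
Ia = 0.2·(500/679) = 100/679 in ≈ 0.147 in
Excess rainfall: 6.380 − 0.147 = 6.233 in; P > Ia so Q > 0
Q = (211601/33950)²/((211601/33950) + 500/679) = (44774983201/1152602500)/(236601/33950) = 44774983201/8032603950 in ≈ 5.574 in

Q = 44774983201/8032603950 in ≈ 5.574 in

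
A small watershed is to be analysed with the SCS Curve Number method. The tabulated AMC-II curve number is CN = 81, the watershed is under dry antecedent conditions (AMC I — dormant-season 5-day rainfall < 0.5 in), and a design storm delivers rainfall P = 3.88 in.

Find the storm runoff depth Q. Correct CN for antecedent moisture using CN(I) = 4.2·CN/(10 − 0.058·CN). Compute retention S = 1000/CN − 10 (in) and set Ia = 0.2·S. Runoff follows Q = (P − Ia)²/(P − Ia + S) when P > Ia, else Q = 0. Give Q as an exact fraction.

Adjust CN=81 to AMC I: 4.2·81/(10 − 0.058·81) → (1701/5) ÷ (2651/500) = 170100/2651 ≈ 64.164
Max retention: S = 1000/(170100/2651) − 10 = 9500/1701 in (≈ 5.585 in)
Ia = 0.2S: 0.2·5.585 = 1.117 in (exactly 1900/1701)
Since P=3.880 > Ia=1.117: effective rainfall P−Ia = 117497/42525 in
Q = (117497/42525)²/((117497/42525) + 9500/1701) = (13805545009/1808375625)/(354997/42525) = 13805545009/15096247425 in ≈ 0.915 in

Q = 13805545009/15096247425 in ≈ 0.915 in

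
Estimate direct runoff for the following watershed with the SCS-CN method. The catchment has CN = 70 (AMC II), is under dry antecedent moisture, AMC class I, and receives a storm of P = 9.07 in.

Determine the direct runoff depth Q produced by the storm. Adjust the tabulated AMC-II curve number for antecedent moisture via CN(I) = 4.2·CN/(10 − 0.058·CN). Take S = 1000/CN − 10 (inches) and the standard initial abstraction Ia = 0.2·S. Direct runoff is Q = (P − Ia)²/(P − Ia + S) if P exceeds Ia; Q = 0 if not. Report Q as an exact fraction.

CN(I) from CN(II)=70: (4.2·70)/(10 − 0.058·70) = 4900/99 ≈ 49.495
Max retention: S = 1000/(4900/99) − 10 = 500/49 in (≈ 10.204 in)
Ia = 0.2·(500/49) = 100/49 in ≈ 2.041 in
P − Ia = 9.070 − 2.041 = 34443/4900 ≈ 7.029 in (> 0, runoff occurs)
Runoff Q = (P−Ia)²/(P−Ia+S) = (7.029)²/(7.029+10.204) = 1186320249/413770700 ≈ 2.867 in

Q = 1186320249/413770700 in ≈ 2.867 in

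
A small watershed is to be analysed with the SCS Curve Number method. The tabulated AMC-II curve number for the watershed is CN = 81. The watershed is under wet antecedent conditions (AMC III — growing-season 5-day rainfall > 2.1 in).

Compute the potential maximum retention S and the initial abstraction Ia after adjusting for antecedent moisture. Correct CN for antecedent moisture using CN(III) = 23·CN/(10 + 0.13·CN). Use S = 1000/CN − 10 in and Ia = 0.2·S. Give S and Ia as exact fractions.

S = 1900/1863 in ≈ 1.020 in; Ia = 380/1863 in ≈ 0.204 in

Wet (AMC III): CN(III) = 23·81/(10 + 0.13·81) = 1863/(2053/100) = 186300/2053 ≈ 90.745
Max retention: S = 1000/(186300/2053) − 10 = 1900/1863 in (≈ 1.020 in)
Ia = 0.2S: 0.2·1.020 = 0.204 in (exactly 380/1863)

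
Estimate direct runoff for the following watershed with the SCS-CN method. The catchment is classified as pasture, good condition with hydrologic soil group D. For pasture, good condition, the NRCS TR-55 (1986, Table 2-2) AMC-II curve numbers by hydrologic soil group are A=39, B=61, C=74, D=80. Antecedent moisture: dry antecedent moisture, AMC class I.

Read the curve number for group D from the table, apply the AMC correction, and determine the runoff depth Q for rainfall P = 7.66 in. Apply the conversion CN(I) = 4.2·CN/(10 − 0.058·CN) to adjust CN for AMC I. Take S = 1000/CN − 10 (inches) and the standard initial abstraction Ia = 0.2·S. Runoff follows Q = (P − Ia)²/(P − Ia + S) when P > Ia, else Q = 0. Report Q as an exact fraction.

Q = 46144849/13695150 in ≈ 3.369 in

NRCS table: pasture, good condition, soil group D → CN(II) = 80
CN(I) from CN(II)=80: (4.2·80)/(10 − 0.058·80) = 4200/67 ≈ 62.687
S = 1000/(4200/67) − 10 = 125/21 in ≈ 5.952 in
Ia = 0.2S: 0.2·5.952 = 1.190 in (exactly 25/21)
P − Ia = 7.660 − 1.190 = 6793/1050 ≈ 6.470 in (> 0, runoff occurs)
Runoff Q = (P−Ia)²/(P−Ia+S) = (6.470)²/(6.470+5.952) = 46144849/13695150 ≈ 3.369 in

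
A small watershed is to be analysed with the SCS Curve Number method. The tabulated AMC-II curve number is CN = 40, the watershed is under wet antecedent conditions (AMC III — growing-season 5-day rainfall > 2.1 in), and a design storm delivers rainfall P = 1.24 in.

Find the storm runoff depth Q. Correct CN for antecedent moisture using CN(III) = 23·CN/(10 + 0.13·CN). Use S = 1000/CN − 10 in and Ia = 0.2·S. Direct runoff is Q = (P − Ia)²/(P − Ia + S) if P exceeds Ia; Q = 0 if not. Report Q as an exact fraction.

Q = 0 in ≈ 0.000 in

CN(III) from CN(II)=40: (23·40)/(10 + 0.13·40) = 1150/19 ≈ 60.526
Retention S: 1000/CN − 10 with CN=60.526 → S = 150/23 ≈ 6.522 in
Initial abstraction Ia = S/5 = (150/23)/5 = 30/23 ≈ 1.304 in
P = 1.240 ≤ Ia = 1.304 in: entire storm abstracted, Q = 0.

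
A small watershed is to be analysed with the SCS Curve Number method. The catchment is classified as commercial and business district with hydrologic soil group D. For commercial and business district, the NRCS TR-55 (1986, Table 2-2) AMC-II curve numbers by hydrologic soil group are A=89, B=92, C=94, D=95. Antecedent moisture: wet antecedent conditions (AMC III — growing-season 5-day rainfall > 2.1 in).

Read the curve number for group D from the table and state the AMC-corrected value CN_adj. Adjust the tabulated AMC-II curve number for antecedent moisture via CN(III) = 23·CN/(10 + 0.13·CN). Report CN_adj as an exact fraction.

NRCS table: commercial and business district, soil group D → CN(II) = 95
Wet (AMC III): CN(III) = 23·95/(10 + 0.13·95) = 2185/(447/20) = 43700/447 ≈ 97.763

CN_adj = 43700/447 ≈ 97.763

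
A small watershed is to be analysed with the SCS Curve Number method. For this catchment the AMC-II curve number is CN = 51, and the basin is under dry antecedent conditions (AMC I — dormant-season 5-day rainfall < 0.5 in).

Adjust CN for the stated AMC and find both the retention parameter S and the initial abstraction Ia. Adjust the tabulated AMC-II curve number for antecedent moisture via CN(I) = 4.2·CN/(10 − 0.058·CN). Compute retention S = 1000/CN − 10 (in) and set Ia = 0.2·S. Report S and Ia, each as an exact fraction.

S = 3500/153 in ≈ 22.876 in; Ia = 700/153 in ≈ 4.575 in

Dry (AMC I): CN(I) = 4.2·51/(10 − 0.058·51) = (1071/5)/(3521/500) = 15300/503 ≈ 30.417
Retention S: 1000/CN − 10 with CN=30.417 → S = 3500/153 ≈ 22.876 in
Initial abstraction Ia = S/5 = (3500/153)/5 = 700/153 ≈ 4.575 in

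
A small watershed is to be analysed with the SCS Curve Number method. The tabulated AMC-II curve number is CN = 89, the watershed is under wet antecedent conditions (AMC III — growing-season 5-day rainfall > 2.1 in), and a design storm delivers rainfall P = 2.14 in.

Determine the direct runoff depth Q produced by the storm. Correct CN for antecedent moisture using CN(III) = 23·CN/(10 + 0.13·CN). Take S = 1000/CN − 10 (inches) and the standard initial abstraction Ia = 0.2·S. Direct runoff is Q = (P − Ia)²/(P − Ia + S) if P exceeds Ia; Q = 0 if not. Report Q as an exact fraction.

Q = 43276064841/26921018150 in ≈ 1.608 in

Adjust CN=89 to AMC III: 23·89/(10 + 0.13·89) → 2047 ÷ (2157/100) = 204700/2157 ≈ 94.900
Max retention: S = 1000/(204700/2157) − 10 = 1100/2047 in (≈ 0.537 in)
Initial abstraction Ia = S/5 = (1100/2047)/5 = 220/2047 ≈ 0.107 in
Excess rainfall: 2.140 − 0.107 = 2.033 in; P > Ia so Q > 0
Q = (208029/102350)²/((208029/102350) + 1100/2047) = (43276064841/10475522500)/(263029/102350) = 43276064841/26921018150 in ≈ 1.608 in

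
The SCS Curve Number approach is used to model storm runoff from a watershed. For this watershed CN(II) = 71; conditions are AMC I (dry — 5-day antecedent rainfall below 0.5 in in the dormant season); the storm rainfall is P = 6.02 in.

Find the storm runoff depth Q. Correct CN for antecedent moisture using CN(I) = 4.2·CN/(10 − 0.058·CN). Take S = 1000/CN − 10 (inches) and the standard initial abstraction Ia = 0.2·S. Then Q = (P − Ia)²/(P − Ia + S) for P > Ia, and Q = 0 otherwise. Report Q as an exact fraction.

Dry (AMC I): CN(I) = 4.2·71/(10 − 0.058·71) = (1491/5)/(2941/500) = 149100/2941 ≈ 50.697
S = 1000/(149100/2941) − 10 = 14500/1491 in ≈ 9.725 in
Ia = 0.2S: 0.2·9.725 = 1.945 in (exactly 2900/1491)
P − Ia = 6.020 − 1.945 = 303791/74550 ≈ 4.075 in (> 0, runoff occurs)
Q = (303791/74550)²/((303791/74550) + 14500/1491) = (92288971681/5557702500)/(1028791/74550) = 92288971681/76696369050 in ≈ 1.203 in

Q = 92288971681/76696369050 in ≈ 1.203 in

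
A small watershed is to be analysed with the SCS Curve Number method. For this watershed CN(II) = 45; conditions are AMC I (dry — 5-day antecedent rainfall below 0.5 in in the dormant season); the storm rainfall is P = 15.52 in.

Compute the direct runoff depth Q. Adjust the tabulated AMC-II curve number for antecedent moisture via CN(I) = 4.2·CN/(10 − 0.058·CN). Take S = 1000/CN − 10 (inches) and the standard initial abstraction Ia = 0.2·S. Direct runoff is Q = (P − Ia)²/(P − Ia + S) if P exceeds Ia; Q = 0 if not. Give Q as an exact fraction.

Adjust CN=45 to AMC I: 4.2·45/(10 − 0.058·45) → 189 ÷ (739/100) = 18900/739 ≈ 25.575
Max retention: S = 1000/(18900/739) − 10 = 5500/189 in (≈ 29.101 in)
Ia = 0.2·(5500/189) = 1100/189 in ≈ 5.820 in
Since P=15.520 > Ia=5.820: effective rainfall P−Ia = 45832/4725 in
Q: (45832/4725)² ÷ (183332/4725) = 525143056/216560925 in (≈ 2.425 in)

Q = 525143056/216560925 in ≈ 2.425 in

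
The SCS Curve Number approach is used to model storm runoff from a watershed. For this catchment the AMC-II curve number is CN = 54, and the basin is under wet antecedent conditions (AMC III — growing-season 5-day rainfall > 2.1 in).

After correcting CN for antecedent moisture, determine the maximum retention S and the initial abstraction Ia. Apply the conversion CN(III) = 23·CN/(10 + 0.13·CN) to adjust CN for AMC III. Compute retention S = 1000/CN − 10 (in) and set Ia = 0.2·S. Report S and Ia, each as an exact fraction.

S = 100/27 in ≈ 3.704 in; Ia = 20/27 in ≈ 0.741 in

Wet (AMC III): CN(III) = 23·54/(10 + 0.13·54) = 1242/(851/50) = 2700/37 ≈ 72.973
Max retention: S = 1000/(2700/37) − 10 = 100/27 in (≈ 3.704 in)
Ia = 0.2S: 0.2·3.704 = 0.741 in (exactly 20/27)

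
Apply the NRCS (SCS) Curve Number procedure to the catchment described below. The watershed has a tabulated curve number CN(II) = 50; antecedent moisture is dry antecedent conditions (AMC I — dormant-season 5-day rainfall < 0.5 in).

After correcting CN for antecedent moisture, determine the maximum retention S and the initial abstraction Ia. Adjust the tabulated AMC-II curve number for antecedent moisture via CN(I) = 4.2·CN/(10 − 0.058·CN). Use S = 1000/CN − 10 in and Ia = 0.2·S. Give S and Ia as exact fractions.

S = 500/21 in ≈ 23.810 in; Ia = 100/21 in ≈ 4.762 in

Adjust CN=50 to AMC I: 4.2·50/(10 − 0.058·50) → 210 ÷ (71/10) = 2100/71 ≈ 29.577
Max retention: S = 1000/(2100/71) − 10 = 500/21 in (≈ 23.810 in)
Ia = 0.2·(500/21) = 100/21 in ≈ 4.762 in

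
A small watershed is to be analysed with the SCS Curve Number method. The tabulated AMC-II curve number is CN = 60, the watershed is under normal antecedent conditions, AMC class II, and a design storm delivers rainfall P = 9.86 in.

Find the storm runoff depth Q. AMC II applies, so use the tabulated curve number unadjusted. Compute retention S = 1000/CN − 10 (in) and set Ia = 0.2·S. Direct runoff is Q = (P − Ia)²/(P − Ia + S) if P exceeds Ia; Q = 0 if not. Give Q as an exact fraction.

Q = 1635841/341850 in ≈ 4.785 in

AMC II — tabulated CN = 60 applies directly.
S = 1000/60 − 10 = 20/3 in ≈ 6.667 in
Ia = 0.2·(20/3) = 4/3 in ≈ 1.333 in
Excess rainfall: 9.860 − 1.333 = 8.527 in; P > Ia so Q > 0
Q = (1279/150)²/((1279/150) + 20/3) = (1635841/22500)/(2279/150) = 1635841/341850 in ≈ 4.785 in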